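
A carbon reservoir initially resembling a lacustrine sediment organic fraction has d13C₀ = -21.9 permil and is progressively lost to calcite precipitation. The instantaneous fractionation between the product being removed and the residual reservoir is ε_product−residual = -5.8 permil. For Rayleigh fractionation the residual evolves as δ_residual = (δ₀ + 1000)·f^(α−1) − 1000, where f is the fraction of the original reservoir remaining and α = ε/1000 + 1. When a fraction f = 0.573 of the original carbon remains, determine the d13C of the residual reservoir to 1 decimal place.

-18.7 permil

Rayleigh residual: δ_res = (δ₀ + 1000)·f^(α−1) − 1000
α = ε/1000 + 1 = 0.99420, so α − 1 = -0.00580
f^(α−1) = 0.573^(-0.00580) = 1.003235
δ_res = (-21.9 + 1000) × 1.003235 − 1000 = 981.264 − 1000 = -18.74 permil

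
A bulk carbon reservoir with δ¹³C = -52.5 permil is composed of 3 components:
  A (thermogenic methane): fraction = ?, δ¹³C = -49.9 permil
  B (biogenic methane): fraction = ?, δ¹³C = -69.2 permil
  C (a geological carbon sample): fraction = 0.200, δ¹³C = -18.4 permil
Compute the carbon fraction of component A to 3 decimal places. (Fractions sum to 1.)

Let f_A and f_B be the unknown fractions; fractions sum to 1 so f_A + f_B = 0.800.
Mass balance: Σ fᵢ·δᵢ = δ_bulk ⇒ f_A·(-49.9) + f_B·(-69.2) = -52.5 − (-3.680) = -48.820
Substitute f_B = 0.800 − f_A:
f_A·(-49.9 − -69.2) = -48.820 − 0.800×(-69.2) = 6.540
f_A = 6.540 / 19.3 = 0.3389

0.339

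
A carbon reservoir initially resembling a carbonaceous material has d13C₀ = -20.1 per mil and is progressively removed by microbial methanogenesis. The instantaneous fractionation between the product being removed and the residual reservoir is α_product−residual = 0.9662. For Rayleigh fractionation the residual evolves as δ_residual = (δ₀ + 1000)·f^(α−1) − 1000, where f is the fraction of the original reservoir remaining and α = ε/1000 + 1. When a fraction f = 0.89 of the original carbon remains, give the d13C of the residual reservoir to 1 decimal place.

Rayleigh residual: δ_res = (δ₀ + 1000)·f^(α−1) − 1000
α − 1 = -0.03380
f^(α−1) = 0.89^(-0.03380) = 1.003947
δ_res = (-20.1 + 1000) × 1.003947 − 1000 = 983.767 − 1000 = -16.23 per mil

-16.2 per mil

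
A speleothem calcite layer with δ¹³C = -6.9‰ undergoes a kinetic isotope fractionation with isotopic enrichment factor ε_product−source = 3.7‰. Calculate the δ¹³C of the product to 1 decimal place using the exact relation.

-3.2‰

Exactly, δ_product = (δ_source + 1000)·(ε/1000 + 1) − 1000.
δ_product = (-6.9 + 1000) × (3.7/1000 + 1) − 1000
δ_product = -3.23‰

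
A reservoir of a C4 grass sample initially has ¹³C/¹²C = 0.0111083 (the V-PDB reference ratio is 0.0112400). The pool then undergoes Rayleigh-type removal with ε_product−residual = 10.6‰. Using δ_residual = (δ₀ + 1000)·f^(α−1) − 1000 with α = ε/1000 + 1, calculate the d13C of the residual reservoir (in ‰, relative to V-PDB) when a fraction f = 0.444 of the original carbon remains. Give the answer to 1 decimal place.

δ₀ = (0.0111083/0.0112400 − 1)×1000 = (0.988283 − 1)×1000 = -11.717‰
α − 1 = ε/1000 = 0.0106
f^(α−1) = 0.444^(0.0106) = 0.991430
δ_res = (-11.717 + 1000) × 0.991430 − 1000 = 979.814 − 1000 = -20.19‰

-20.2‰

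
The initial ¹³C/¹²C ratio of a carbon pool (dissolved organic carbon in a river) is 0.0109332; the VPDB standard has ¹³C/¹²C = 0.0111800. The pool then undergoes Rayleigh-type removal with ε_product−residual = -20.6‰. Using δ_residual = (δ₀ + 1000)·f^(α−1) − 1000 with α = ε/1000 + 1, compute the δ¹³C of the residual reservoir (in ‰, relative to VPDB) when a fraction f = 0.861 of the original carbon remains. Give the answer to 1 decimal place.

-19.1‰

δ₀ = (0.0109332/0.0111800 − 1)×1000 = (0.977925 − 1)×1000 = -22.075‰
α − 1 = ε/1000 = -0.0206
f^(α−1) = 0.861^(-0.0206) = 1.003088
δ_res = (-22.075 + 1000) × 1.003088 − 1000 = 980.944 − 1000 = -19.06‰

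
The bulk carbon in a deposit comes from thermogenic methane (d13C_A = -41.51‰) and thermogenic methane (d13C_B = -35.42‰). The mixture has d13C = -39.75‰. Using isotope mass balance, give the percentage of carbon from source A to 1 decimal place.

δ_mix = f_A·δ_A + (1 − f_A)·δ_B  ⇒  f_A = (δ_mix − δ_B)/(δ_A − δ_B)
f_A = (-39.75 − (-35.42)) / (-41.51 − (-35.42))
f_A = -4.33 / -6.09 = 0.7110

71.1%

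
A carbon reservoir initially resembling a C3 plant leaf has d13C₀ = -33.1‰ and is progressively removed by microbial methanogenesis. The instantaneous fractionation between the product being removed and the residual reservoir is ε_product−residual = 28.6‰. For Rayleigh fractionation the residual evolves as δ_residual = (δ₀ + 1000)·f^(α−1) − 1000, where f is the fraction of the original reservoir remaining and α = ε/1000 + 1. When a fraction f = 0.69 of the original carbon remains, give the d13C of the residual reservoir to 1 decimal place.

-43.3‰

Rayleigh residual: δ_res = (δ₀ + 1000)·f^(α−1) − 1000
α = ε/1000 + 1 = 1.02860, so α − 1 = 0.02860
f^(α−1) = 0.69^(0.02860) = 0.989444
δ_res = (-33.1 + 1000) × 0.989444 − 1000 = 956.693 − 1000 = -43.31‰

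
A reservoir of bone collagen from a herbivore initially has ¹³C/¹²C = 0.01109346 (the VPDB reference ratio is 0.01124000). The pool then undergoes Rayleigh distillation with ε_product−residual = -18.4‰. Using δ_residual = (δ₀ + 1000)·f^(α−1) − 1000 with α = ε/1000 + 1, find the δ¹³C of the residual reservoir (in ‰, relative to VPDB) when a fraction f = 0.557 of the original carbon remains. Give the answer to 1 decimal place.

-2.4‰

δ₀ = (0.01109346/0.01124000 − 1)×1000 = (0.986963 − 1)×1000 = -13.037‰
α − 1 = ε/1000 = -0.0184
f^(α−1) = 0.557^(-0.0184) = 1.010826
δ_res = (-13.037 + 1000) × 1.010826 − 1000 = 997.647 − 1000 = -2.35‰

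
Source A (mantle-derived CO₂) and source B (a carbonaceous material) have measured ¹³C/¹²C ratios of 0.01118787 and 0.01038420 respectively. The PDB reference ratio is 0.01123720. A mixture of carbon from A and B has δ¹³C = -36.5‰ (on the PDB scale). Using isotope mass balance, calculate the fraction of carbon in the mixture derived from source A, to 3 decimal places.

0.551

δ_A = (0.01118787/0.01123720 − 1)×1000 = (0.995610 − 1)×1000 = -4.390‰
δ_B = (0.01038420/0.01123720 − 1)×1000 = (0.924091 − 1)×1000 = -75.909‰
f_A = (δ_mix − δ_B)/(δ_A − δ_B) = (-36.5 − (-75.909))/(-4.390 − (-75.909))
f_A = 39.409 / 71.519 = 0.5510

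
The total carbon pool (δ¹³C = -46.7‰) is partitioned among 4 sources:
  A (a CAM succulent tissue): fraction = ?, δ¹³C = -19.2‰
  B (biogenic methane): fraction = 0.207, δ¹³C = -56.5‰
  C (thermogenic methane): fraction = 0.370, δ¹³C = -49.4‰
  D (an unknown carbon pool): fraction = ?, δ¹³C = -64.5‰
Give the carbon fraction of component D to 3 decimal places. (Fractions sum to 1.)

0.190

Let f_D and f_A be the unknown fractions; fractions sum to 1 so f_D + f_A = 0.423.
Mass balance: Σ fᵢ·δᵢ = δ_bulk ⇒ f_D·(-64.5) + f_A·(-19.2) = -46.7 − (-29.973) = -16.727
Substitute f_A = 0.423 − f_D:
f_D·(-64.5 − -19.2) = -16.727 − 0.423×(-19.2) = -8.605
f_D = -8.605 / -45.3 = 0.1900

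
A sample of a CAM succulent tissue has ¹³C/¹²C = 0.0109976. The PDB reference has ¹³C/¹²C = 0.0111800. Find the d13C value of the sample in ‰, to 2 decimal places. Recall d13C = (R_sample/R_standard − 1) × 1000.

-16.31‰

d13C = (R_sample / R_standard − 1) × 1000
R_sample / R_standard = 0.0109976 / 0.0111800 = 0.983685
d13C = (0.983685 − 1) × 1000 = -16.315‰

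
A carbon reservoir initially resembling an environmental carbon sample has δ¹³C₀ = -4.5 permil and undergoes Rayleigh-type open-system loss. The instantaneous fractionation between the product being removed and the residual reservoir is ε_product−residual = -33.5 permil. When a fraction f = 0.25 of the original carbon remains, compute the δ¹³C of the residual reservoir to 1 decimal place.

Rayleigh residual: δ_res = (δ₀ + 1000)·f^(α−1) − 1000
α = ε/1000 + 1 = 0.96650, so α − 1 = -0.03350
f^(α−1) = 0.25^(-0.03350) = 1.047536
δ_res = (-4.5 + 1000) × 1.047536 − 1000 = 1042.822 − 1000 = 42.82 permil

42.8 permil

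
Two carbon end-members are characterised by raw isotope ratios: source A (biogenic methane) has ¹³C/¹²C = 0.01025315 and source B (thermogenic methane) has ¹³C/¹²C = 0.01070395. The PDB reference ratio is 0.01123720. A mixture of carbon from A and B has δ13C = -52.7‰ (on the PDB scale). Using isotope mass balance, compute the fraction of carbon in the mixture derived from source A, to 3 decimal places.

δ_A = (0.01025315/0.01123720 − 1)×1000 = (0.912429 − 1)×1000 = -87.571‰
δ_B = (0.01070395/0.01123720 − 1)×1000 = (0.952546 − 1)×1000 = -47.454‰
f_A = (δ_mix − δ_B)/(δ_A − δ_B) = (-52.7 − (-47.454))/(-87.571 − (-47.454))
f_A = -5.246 / -40.117 = 0.1308

0.131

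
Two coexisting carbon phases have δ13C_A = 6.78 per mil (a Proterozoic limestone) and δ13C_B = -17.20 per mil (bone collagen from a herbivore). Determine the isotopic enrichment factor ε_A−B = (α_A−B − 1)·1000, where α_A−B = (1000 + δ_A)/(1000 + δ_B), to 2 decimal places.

α_A−B = (1000 + 6.78) / (1000 + -17.20) = 1006.78 / 982.80 = 1.024400
ε_A−B = (1.024400 − 1) × 1000 = 24.400 per mil
(The approximation ε ≈ δ_A − δ_B would give 23.98 per mil.)

24.40 per mil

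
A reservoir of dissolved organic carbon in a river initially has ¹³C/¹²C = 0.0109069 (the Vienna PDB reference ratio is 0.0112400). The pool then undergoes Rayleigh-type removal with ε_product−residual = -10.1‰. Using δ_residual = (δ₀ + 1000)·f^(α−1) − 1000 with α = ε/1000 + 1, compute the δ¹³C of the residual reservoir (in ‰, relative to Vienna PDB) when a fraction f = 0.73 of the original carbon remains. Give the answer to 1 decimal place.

δ₀ = (0.0109069/0.0112400 − 1)×1000 = (0.970365 − 1)×1000 = -29.635‰
α − 1 = ε/1000 = -0.0101
f^(α−1) = 0.73^(-0.0101) = 1.003184
δ_res = (-29.635 + 1000) × 1.003184 − 1000 = 973.454 − 1000 = -26.55‰

-26.5‰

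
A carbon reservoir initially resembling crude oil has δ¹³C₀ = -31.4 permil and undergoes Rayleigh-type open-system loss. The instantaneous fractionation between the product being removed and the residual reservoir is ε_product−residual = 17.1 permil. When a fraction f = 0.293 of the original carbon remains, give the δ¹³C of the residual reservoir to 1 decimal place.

Rayleigh residual: δ_res = (δ₀ + 1000)·f^(α−1) − 1000
α = ε/1000 + 1 = 1.01710, so α − 1 = 0.01710
f^(α−1) = 0.293^(0.01710) = 0.979227
δ_res = (-31.4 + 1000) × 0.979227 − 1000 = 948.479 − 1000 = -51.52 permil

-51.5 permil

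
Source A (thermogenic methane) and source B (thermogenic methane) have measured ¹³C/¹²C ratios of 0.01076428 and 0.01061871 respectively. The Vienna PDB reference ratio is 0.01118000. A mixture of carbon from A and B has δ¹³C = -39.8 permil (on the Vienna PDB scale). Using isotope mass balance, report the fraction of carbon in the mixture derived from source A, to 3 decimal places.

0.799

δ_A = (0.01076428/0.01118000 − 1)×1000 = (0.962816 − 1)×1000 = -37.184 permil
δ_B = (0.01061871/0.01118000 − 1)×1000 = (0.949795 − 1)×1000 = -50.205 permil
f_A = (δ_mix − δ_B)/(δ_A − δ_B) = (-39.8 − (-50.205))/(-37.184 − (-50.205))
f_A = 10.405 / 13.021 = 0.7991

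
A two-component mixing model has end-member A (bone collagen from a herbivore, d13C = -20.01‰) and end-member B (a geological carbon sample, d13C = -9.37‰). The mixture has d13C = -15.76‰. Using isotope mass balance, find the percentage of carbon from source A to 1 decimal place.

60.1%

δ_mix = f_A·δ_A + (1 − f_A)·δ_B  ⇒  f_A = (δ_mix − δ_B)/(δ_A − δ_B)
f_A = (-15.76 − (-9.37)) / (-20.01 − (-9.37))
f_A = -6.39 / -10.64 = 0.6006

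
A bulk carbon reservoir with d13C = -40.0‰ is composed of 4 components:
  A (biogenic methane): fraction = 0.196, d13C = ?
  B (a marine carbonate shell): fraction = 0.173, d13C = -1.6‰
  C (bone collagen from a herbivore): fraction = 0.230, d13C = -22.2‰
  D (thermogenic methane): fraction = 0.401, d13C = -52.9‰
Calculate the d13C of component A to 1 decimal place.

-68.4‰

Isotope mass balance: δ_bulk = Σ fᵢ·δᵢ.
-40.0 = 0.196×δ_A + 0.173×(-1.6) + 0.230×(-22.2) + 0.401×(-52.9)
0.196·δ_A = -40.0 − (-26.596) = -13.404
δ_A = -13.404 / 0.196 = -68.39‰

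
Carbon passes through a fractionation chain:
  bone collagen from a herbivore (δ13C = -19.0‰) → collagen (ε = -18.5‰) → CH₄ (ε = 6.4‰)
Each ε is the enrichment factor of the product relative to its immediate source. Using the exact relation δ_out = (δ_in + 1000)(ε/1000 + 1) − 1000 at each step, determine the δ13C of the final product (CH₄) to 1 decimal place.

step 1: δ = (-19.00 + 1000)·(-18.5/1000 + 1) − 1000 = -37.15‰
step 2: δ = (-37.15 + 1000)·(6.4/1000 + 1) − 1000 = -30.99‰

-31.0‰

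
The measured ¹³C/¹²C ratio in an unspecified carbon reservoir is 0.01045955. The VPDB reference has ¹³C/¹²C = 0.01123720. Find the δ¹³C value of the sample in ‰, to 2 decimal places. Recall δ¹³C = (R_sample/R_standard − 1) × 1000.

δ¹³C = (R_sample / R_standard − 1) × 1000
R_sample / R_standard = 0.01045955 / 0.01123720 = 0.930797
δ¹³C = (0.930797 − 1) × 1000 = -69.203‰

-69.20‰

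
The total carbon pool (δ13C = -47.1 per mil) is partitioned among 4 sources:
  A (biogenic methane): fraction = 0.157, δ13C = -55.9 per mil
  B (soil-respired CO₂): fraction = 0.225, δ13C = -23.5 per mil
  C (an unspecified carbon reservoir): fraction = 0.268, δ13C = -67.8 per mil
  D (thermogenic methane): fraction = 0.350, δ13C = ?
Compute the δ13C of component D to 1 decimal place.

Isotope mass balance: δ_bulk = Σ fᵢ·δᵢ.
-47.1 = 0.157×(-55.9) + 0.225×(-23.5) + 0.268×(-67.8) + 0.350×δ_D
0.350·δ_D = -47.1 − (-32.234) = -14.866
δ_D = -14.866 / 0.350 = -42.47 per mil

-42.5 per mil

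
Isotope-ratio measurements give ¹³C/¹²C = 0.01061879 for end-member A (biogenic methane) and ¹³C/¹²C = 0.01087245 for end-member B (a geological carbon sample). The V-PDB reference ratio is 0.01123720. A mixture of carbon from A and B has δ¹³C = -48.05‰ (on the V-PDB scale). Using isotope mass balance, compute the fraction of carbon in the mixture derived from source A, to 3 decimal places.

δ_A = (0.01061879/0.01123720 − 1)×1000 = (0.944968 − 1)×1000 = -55.032‰
δ_B = (0.01087245/0.01123720 − 1)×1000 = (0.967541 − 1)×1000 = -32.459‰
f_A = (δ_mix − δ_B)/(δ_A − δ_B) = (-48.05 − (-32.459))/(-55.032 − (-32.459))
f_A = -15.591 / -22.573 = 0.6907

0.691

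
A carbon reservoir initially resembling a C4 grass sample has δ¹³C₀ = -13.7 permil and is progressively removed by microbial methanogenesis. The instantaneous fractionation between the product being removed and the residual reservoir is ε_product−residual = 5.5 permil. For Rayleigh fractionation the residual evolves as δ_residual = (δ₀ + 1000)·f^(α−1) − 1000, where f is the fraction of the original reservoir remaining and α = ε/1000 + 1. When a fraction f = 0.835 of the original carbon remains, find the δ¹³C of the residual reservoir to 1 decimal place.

Rayleigh residual: δ_res = (δ₀ + 1000)·f^(α−1) − 1000
α = ε/1000 + 1 = 1.00550, so α − 1 = 0.00550
f^(α−1) = 0.835^(0.00550) = 0.999009
δ_res = (-13.7 + 1000) × 0.999009 − 1000 = 985.322 − 1000 = -14.68 permil

-14.7 permil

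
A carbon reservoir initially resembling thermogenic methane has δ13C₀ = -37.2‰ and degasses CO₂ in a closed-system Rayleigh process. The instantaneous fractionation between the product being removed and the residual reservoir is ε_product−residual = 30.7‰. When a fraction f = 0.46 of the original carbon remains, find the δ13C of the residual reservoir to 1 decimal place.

-59.9‰

Rayleigh residual: δ_res = (δ₀ + 1000)·f^(α−1) − 1000
α = ε/1000 + 1 = 1.03070, so α − 1 = 0.03070
f^(α−1) = 0.46^(0.03070) = 0.976442
δ_res = (-37.2 + 1000) × 0.976442 − 1000 = 940.119 − 1000 = -59.88‰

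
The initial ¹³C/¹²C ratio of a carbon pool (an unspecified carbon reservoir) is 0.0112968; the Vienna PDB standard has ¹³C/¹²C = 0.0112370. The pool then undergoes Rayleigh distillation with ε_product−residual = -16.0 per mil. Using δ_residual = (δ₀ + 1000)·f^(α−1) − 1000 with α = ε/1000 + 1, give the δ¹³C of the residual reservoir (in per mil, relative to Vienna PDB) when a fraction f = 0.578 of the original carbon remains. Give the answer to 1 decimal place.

14.2 per mil

δ₀ = (0.0112968/0.0112370 − 1)×1000 = (1.005322 − 1)×1000 = 5.322 per mil
α − 1 = ε/1000 = -0.0160
f^(α−1) = 0.578^(-0.0160) = 1.008809
δ_res = (5.322 + 1000) × 1.008809 − 1000 = 1014.178 − 1000 = 14.18 per mil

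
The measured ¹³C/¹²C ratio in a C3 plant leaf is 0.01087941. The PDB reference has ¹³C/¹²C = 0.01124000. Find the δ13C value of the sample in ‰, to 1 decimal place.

δ13C = (R_sample / R_standard − 1) × 1000
R_sample / R_standard = 0.01087941 / 0.01124000 = 0.967919
δ13C = (0.967919 − 1) × 1000 = -32.08‰

-32.1‰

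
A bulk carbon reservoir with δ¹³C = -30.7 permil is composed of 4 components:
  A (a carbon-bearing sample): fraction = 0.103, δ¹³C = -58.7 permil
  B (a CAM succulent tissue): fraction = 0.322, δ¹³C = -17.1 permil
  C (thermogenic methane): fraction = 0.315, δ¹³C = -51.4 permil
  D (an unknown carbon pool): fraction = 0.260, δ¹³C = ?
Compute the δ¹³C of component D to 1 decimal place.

Isotope mass balance: δ_bulk = Σ fᵢ·δᵢ.
-30.7 = 0.103×(-58.7) + 0.322×(-17.1) + 0.315×(-51.4) + 0.260×δ_D
0.260·δ_D = -30.7 − (-27.743) = -2.957
δ_D = -2.957 / 0.260 = -11.37 permil

-11.4 permil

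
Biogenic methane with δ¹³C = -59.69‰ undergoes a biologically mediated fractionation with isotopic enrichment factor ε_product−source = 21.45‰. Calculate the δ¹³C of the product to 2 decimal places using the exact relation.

-39.52‰

Exactly, δ_product = (δ_source + 1000)·(ε/1000 + 1) − 1000.
δ_product = (-59.69 + 1000) × (21.45/1000 + 1) − 1000
δ_product = -39.520‰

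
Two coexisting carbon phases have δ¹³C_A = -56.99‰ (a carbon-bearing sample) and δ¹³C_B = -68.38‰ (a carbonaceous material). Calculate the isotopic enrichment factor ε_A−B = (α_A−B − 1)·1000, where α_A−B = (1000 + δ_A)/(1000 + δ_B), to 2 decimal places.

12.23‰

α_A−B = (1000 + -56.99) / (1000 + -68.38) = 943.01 / 931.62 = 1.012226
ε_A−B = (1.012226 − 1) × 1000 = 12.226‰
(The approximation ε ≈ δ_A − δ_B would give 11.39‰.)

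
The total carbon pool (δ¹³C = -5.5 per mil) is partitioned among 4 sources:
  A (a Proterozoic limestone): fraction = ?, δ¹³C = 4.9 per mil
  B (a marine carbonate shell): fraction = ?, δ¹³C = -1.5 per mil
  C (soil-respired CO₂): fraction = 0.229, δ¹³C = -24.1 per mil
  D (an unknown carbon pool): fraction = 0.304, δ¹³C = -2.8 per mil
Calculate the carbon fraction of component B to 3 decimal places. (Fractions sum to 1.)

0.222

Let f_B and f_A be the unknown fractions; fractions sum to 1 so f_B + f_A = 0.467.
Mass balance: Σ fᵢ·δᵢ = δ_bulk ⇒ f_B·(-1.5) + f_A·(4.9) = -5.5 − (-6.370) = 0.870
Substitute f_A = 0.467 − f_B:
f_B·(-1.5 − 4.9) = 0.870 − 0.467×(4.9) = -1.418
f_B = -1.418 / -6.4 = 0.2216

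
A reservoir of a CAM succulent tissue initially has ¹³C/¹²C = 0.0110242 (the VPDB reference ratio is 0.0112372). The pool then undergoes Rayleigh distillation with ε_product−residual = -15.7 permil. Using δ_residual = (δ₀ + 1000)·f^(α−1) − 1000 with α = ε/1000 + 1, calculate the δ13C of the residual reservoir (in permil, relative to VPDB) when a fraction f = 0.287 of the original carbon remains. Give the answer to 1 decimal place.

0.5 permil

δ₀ = (0.0110242/0.0112372 − 1)×1000 = (0.981045 − 1)×1000 = -18.955 permil
α − 1 = ε/1000 = -0.0157
f^(α−1) = 0.287^(-0.0157) = 1.019791
δ_res = (-18.955 + 1000) × 1.019791 − 1000 = 1000.461 − 1000 = 0.46 permil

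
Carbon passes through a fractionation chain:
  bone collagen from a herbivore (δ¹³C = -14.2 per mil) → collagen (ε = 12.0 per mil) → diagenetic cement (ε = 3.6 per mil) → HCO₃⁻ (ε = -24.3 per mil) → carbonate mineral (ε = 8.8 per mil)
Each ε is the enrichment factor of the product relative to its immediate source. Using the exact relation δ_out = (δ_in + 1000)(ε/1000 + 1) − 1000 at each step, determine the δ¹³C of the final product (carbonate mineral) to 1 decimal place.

step 1: δ = (-14.20 + 1000)·(12.0/1000 + 1) − 1000 = -2.37 per mil
step 2: δ = (-2.37 + 1000)·(3.6/1000 + 1) − 1000 = 1.22 per mil
step 3: δ = (1.22 + 1000)·(-24.3/1000 + 1) − 1000 = -23.11 per mil
step 4: δ = (-23.11 + 1000)·(8.8/1000 + 1) − 1000 = -14.51 per mil

-14.5 per mil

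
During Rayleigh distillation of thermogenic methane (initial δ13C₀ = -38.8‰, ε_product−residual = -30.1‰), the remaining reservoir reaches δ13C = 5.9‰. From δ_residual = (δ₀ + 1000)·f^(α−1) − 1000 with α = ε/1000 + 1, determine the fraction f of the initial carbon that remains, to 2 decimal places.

0.22

α − 1 = ε/1000 = -0.0301
(δ_res + 1000)/(δ₀ + 1000) = (5.9 + 1000)/(-38.8 + 1000) = 1005.9/961.2 = 1.046504
f = 1.046504^(1/-0.0301) = exp(ln(1.046504)/-0.0301) = exp(0.04546/-0.0301)
f = exp(-1.5101) = 0.2209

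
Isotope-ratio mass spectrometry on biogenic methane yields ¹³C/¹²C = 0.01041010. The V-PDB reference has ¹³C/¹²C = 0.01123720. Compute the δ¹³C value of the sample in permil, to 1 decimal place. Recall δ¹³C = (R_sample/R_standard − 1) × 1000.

-73.6 permil

δ¹³C = (R_sample / R_standard − 1) × 1000
R_sample / R_standard = 0.01041010 / 0.01123720 = 0.926396
δ¹³C = (0.926396 − 1) × 1000 = -73.60 permil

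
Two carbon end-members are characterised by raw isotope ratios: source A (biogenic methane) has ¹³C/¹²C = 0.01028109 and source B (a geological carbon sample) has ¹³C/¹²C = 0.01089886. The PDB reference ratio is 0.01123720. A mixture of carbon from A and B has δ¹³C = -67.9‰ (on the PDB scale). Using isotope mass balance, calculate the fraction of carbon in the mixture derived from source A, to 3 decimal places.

0.687

δ_A = (0.01028109/0.01123720 − 1)×1000 = (0.914916 − 1)×1000 = -85.084‰
δ_B = (0.01089886/0.01123720 − 1)×1000 = (0.969891 − 1)×1000 = -30.109‰
f_A = (δ_mix − δ_B)/(δ_A − δ_B) = (-67.9 − (-30.109))/(-85.084 − (-30.109))
f_A = -37.791 / -54.975 = 0.6874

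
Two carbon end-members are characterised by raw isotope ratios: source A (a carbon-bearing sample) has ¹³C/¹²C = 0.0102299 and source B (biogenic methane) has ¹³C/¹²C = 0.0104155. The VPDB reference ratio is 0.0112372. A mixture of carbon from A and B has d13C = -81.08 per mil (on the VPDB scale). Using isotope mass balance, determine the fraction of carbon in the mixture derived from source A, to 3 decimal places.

0.482

δ_A = (0.0102299/0.0112372 − 1)×1000 = (0.910360 − 1)×1000 = -89.640 per mil
δ_B = (0.0104155/0.0112372 − 1)×1000 = (0.926877 − 1)×1000 = -73.123 per mil
f_A = (δ_mix − δ_B)/(δ_A − δ_B) = (-81.08 − (-73.123))/(-89.640 − (-73.123))
f_A = -7.957 / -16.517 = 0.4817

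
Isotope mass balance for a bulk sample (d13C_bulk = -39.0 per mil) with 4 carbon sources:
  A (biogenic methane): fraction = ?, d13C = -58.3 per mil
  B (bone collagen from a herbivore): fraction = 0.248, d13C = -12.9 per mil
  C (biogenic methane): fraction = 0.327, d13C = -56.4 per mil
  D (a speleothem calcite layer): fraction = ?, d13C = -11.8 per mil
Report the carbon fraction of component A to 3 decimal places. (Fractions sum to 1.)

0.265

Let f_A and f_D be the unknown fractions; fractions sum to 1 so f_A + f_D = 0.425.
Mass balance: Σ fᵢ·δᵢ = δ_bulk ⇒ f_A·(-58.3) + f_D·(-11.8) = -39.0 − (-21.642) = -17.358
Substitute f_D = 0.425 − f_A:
f_A·(-58.3 − -11.8) = -17.358 − 0.425×(-11.8) = -12.343
f_A = -12.343 / -46.5 = 0.2654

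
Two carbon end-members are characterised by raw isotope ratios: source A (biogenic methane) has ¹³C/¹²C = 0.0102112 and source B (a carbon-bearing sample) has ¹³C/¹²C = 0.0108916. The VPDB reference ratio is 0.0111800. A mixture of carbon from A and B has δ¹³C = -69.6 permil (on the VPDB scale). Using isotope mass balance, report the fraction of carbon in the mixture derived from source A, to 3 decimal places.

0.720

δ_A = (0.0102112/0.0111800 − 1)×1000 = (0.913345 − 1)×1000 = -86.655 permil
δ_B = (0.0108916/0.0111800 − 1)×1000 = (0.974204 − 1)×1000 = -25.796 permil
f_A = (δ_mix − δ_B)/(δ_A − δ_B) = (-69.6 − (-25.796))/(-86.655 − (-25.796))
f_A = -43.804 / -60.859 = 0.7198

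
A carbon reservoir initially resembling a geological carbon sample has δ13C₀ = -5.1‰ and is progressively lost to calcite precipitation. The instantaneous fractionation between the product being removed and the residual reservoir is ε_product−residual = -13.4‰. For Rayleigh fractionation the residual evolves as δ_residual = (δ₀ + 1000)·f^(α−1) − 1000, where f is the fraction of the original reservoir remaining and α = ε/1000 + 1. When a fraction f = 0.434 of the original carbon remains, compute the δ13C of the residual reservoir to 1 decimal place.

6.1‰

Rayleigh residual: δ_res = (δ₀ + 1000)·f^(α−1) − 1000
α = ε/1000 + 1 = 0.98660, so α − 1 = -0.01340
f^(α−1) = 0.434^(-0.01340) = 1.011248
δ_res = (-5.1 + 1000) × 1.011248 − 1000 = 1006.091 − 1000 = 6.09‰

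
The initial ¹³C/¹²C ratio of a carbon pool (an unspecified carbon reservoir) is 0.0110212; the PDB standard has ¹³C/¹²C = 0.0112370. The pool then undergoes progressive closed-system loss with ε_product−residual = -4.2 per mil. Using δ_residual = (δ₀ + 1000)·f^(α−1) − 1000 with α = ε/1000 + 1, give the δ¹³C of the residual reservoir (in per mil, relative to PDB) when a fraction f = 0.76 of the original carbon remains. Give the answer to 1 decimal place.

-18.1 per mil

δ₀ = (0.0110212/0.0112370 − 1)×1000 = (0.980796 − 1)×1000 = -19.204 per mil
α − 1 = ε/1000 = -0.0042
f^(α−1) = 0.76^(-0.0042) = 1.001153
δ_res = (-19.204 + 1000) × 1.001153 − 1000 = 981.927 − 1000 = -18.07 per mil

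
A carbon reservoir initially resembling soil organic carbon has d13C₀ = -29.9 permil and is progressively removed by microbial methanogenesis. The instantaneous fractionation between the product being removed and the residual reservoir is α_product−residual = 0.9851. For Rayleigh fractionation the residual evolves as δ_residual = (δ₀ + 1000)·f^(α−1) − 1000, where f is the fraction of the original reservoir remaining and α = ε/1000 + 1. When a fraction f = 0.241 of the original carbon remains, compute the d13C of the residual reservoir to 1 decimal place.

-9.1 permil

Rayleigh residual: δ_res = (δ₀ + 1000)·f^(α−1) − 1000
α − 1 = -0.01490
f^(α−1) = 0.241^(-0.01490) = 1.021428
δ_res = (-29.9 + 1000) × 1.021428 − 1000 = 990.888 − 1000 = -9.11 permil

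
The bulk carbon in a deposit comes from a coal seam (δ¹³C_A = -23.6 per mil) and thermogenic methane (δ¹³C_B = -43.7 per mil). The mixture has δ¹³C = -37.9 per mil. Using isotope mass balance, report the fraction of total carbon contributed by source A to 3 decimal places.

δ_mix = f_A·δ_A + (1 − f_A)·δ_B  ⇒  f_A = (δ_mix − δ_B)/(δ_A − δ_B)
f_A = (-37.9 − (-43.7)) / (-23.6 − (-43.7))
f_A = 5.8 / 20.1 = 0.2886

0.289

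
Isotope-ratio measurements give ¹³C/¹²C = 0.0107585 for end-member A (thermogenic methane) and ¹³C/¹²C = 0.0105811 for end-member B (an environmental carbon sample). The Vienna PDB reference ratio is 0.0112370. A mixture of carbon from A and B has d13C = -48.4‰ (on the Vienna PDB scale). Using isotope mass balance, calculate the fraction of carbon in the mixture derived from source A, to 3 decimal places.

0.632

δ_A = (0.0107585/0.0112370 − 1)×1000 = (0.957417 − 1)×1000 = -42.583‰
δ_B = (0.0105811/0.0112370 − 1)×1000 = (0.941630 − 1)×1000 = -58.370‰
f_A = (δ_mix − δ_B)/(δ_A − δ_B) = (-48.4 − (-58.370))/(-42.583 − (-58.370))
f_A = 9.970 / 15.787 = 0.6315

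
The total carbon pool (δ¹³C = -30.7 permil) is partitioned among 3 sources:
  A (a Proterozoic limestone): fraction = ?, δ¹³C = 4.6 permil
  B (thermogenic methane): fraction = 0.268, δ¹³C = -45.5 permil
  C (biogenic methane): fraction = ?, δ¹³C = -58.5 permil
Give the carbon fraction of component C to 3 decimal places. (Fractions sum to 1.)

0.347

Let f_C and f_A be the unknown fractions; fractions sum to 1 so f_C + f_A = 0.732.
Mass balance: Σ fᵢ·δᵢ = δ_bulk ⇒ f_C·(-58.5) + f_A·(4.6) = -30.7 − (-12.194) = -18.506
Substitute f_A = 0.732 − f_C:
f_C·(-58.5 − 4.6) = -18.506 − 0.732×(4.6) = -21.873
f_C = -21.873 / -63.1 = 0.3466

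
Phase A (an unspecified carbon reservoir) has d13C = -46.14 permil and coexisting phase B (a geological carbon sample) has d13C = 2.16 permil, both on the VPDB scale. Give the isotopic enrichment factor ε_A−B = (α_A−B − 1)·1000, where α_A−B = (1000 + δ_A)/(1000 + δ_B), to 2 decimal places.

α_A−B = (1000 + -46.14) / (1000 + 2.16) = 953.86 / 1002.16 = 0.951804
ε_A−B = (0.951804 − 1) × 1000 = -48.196 permil
(The approximation ε ≈ δ_A − δ_B would give -48.30 permil.)

-48.20 permil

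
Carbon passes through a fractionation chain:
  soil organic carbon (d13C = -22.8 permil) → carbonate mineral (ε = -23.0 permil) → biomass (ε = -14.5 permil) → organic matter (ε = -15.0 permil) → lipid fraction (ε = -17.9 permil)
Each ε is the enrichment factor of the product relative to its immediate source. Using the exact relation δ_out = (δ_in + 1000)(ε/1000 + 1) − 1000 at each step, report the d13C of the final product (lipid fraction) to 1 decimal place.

step 1: δ = (-22.80 + 1000)·(-23.0/1000 + 1) − 1000 = -45.28 permil
step 2: δ = (-45.28 + 1000)·(-14.5/1000 + 1) − 1000 = -59.12 permil
step 3: δ = (-59.12 + 1000)·(-15.0/1000 + 1) − 1000 = -73.23 permil
step 4: δ = (-73.23 + 1000)·(-17.9/1000 + 1) − 1000 = -89.82 permil

-89.8 permil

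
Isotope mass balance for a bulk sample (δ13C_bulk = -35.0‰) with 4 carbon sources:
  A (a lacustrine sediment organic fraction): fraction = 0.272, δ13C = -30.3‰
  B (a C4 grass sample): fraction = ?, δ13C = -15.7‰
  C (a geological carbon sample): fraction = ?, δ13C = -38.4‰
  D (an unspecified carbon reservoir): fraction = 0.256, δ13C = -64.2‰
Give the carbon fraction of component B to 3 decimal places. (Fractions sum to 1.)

0.344

Let f_B and f_C be the unknown fractions; fractions sum to 1 so f_B + f_C = 0.472.
Mass balance: Σ fᵢ·δᵢ = δ_bulk ⇒ f_B·(-15.7) + f_C·(-38.4) = -35.0 − (-24.677) = -10.323
Substitute f_C = 0.472 − f_B:
f_B·(-15.7 − -38.4) = -10.323 − 0.472×(-38.4) = 7.802
f_B = 7.802 / 22.7 = 0.3437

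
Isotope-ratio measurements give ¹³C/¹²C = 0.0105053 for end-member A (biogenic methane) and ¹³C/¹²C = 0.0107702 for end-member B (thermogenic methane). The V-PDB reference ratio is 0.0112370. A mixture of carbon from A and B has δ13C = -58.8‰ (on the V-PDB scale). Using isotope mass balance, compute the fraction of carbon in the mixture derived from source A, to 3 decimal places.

δ_A = (0.0105053/0.0112370 − 1)×1000 = (0.934885 − 1)×1000 = -65.115‰
δ_B = (0.0107702/0.0112370 − 1)×1000 = (0.958459 − 1)×1000 = -41.541‰
f_A = (δ_mix − δ_B)/(δ_A − δ_B) = (-58.8 − (-41.541))/(-65.115 − (-41.541))
f_A = -17.259 / -23.574 = 0.7321

0.732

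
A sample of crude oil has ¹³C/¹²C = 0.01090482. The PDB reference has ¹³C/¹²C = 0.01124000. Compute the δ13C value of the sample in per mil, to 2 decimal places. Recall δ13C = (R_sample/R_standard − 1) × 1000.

δ13C = (R_sample / R_standard − 1) × 1000
R_sample / R_standard = 0.01090482 / 0.01124000 = 0.970180
δ13C = (0.970180 − 1) × 1000 = -29.820 per mil

-29.82 per mil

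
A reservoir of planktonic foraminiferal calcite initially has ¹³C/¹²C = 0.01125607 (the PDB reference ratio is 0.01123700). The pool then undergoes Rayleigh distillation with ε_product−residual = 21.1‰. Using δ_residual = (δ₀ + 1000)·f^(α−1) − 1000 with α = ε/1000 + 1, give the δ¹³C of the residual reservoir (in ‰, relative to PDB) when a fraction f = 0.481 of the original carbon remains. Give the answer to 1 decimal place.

-13.7‰

δ₀ = (0.01125607/0.01123700 − 1)×1000 = (1.001697 − 1)×1000 = 1.697‰
α − 1 = ε/1000 = 0.0211
f^(α−1) = 0.481^(0.0211) = 0.984676
δ_res = (1.697 + 1000) × 0.984676 − 1000 = 986.347 − 1000 = -13.65‰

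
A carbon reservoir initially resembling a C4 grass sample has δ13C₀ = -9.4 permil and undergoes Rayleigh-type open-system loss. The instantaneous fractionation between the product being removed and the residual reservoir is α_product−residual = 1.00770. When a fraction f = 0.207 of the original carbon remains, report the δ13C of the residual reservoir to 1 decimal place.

Rayleigh residual: δ_res = (δ₀ + 1000)·f^(α−1) − 1000
α − 1 = 0.00770
f^(α−1) = 0.207^(0.00770) = 0.987945
δ_res = (-9.4 + 1000) × 0.987945 − 1000 = 978.659 − 1000 = -21.34 permil

-21.3 permil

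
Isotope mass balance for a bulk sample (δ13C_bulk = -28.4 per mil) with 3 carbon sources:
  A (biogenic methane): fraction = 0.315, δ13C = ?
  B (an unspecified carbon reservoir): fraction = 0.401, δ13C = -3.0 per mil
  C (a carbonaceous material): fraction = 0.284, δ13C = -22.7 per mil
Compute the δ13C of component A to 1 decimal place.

Isotope mass balance: δ_bulk = Σ fᵢ·δᵢ.
-28.4 = 0.315×δ_A + 0.401×(-3.0) + 0.284×(-22.7)
0.315·δ_A = -28.4 − (-7.650) = -20.750
δ_A = -20.750 / 0.315 = -65.87 per mil

-65.9 per mil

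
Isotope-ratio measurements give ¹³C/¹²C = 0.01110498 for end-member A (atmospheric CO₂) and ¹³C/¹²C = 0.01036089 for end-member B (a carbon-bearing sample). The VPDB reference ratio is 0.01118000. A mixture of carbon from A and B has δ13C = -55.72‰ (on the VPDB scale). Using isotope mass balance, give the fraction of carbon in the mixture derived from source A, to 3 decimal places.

δ_A = (0.01110498/0.01118000 − 1)×1000 = (0.993290 − 1)×1000 = -6.710‰
δ_B = (0.01036089/0.01118000 − 1)×1000 = (0.926734 − 1)×1000 = -73.266‰
f_A = (δ_mix − δ_B)/(δ_A − δ_B) = (-55.72 − (-73.266))/(-6.710 − (-73.266))
f_A = 17.546 / 66.555 = 0.2636

0.264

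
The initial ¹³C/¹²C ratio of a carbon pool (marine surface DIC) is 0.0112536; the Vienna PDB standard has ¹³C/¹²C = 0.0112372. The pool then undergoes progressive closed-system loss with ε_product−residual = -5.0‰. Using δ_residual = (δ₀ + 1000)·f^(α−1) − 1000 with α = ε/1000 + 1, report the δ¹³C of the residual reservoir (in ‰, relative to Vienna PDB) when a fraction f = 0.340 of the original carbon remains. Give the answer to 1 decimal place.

6.9‰

δ₀ = (0.0112536/0.0112372 − 1)×1000 = (1.001459 − 1)×1000 = 1.459‰
α − 1 = ε/1000 = -0.0050
f^(α−1) = 0.340^(-0.0050) = 1.005409
δ_res = (1.459 + 1000) × 1.005409 − 1000 = 1006.876 − 1000 = 6.88‰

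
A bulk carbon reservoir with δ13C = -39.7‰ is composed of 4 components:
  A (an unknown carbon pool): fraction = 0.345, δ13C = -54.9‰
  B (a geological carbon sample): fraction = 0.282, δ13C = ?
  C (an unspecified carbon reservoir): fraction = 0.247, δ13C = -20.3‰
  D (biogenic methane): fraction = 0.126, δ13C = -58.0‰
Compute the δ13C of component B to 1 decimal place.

-29.9‰

Isotope mass balance: δ_bulk = Σ fᵢ·δᵢ.
-39.7 = 0.345×(-54.9) + 0.282×δ_B + 0.247×(-20.3) + 0.126×(-58.0)
0.282·δ_B = -39.7 − (-31.263) = -8.437
δ_B = -8.437 / 0.282 = -29.92‰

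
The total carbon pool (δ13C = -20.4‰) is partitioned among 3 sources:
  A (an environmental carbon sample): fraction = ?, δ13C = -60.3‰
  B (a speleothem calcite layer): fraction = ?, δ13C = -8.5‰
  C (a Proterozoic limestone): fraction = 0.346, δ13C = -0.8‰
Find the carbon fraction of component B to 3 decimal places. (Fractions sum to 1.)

0.373

Let f_B and f_A be the unknown fractions; fractions sum to 1 so f_B + f_A = 0.654.
Mass balance: Σ fᵢ·δᵢ = δ_bulk ⇒ f_B·(-8.5) + f_A·(-60.3) = -20.4 − (-0.277) = -20.123
Substitute f_A = 0.654 − f_B:
f_B·(-8.5 − -60.3) = -20.123 − 0.654×(-60.3) = 19.313
f_B = 19.313 / 51.8 = 0.3728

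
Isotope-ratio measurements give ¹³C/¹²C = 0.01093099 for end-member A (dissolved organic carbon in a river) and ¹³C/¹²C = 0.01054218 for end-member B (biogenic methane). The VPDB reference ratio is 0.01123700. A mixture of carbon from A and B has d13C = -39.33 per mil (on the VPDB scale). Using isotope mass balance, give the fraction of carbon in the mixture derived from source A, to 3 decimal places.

δ_A = (0.01093099/0.01123700 − 1)×1000 = (0.972768 − 1)×1000 = -27.232 per mil
δ_B = (0.01054218/0.01123700 − 1)×1000 = (0.938167 − 1)×1000 = -61.833 per mil
f_A = (δ_mix − δ_B)/(δ_A − δ_B) = (-39.33 − (-61.833))/(-27.232 − (-61.833))
f_A = 22.503 / 34.601 = 0.6504

0.650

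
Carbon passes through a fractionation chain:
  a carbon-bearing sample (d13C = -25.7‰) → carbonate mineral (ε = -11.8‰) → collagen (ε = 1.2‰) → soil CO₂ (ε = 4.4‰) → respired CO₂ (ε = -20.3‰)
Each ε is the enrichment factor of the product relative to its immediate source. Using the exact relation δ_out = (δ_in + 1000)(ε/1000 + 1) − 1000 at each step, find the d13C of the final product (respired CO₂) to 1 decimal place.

step 1: δ = (-25.70 + 1000)·(-11.8/1000 + 1) − 1000 = -37.20‰
step 2: δ = (-37.20 + 1000)·(1.2/1000 + 1) − 1000 = -36.04‰
step 3: δ = (-36.04 + 1000)·(4.4/1000 + 1) − 1000 = -31.80‰
step 4: δ = (-31.80 + 1000)·(-20.3/1000 + 1) − 1000 = -51.45‰

-51.5‰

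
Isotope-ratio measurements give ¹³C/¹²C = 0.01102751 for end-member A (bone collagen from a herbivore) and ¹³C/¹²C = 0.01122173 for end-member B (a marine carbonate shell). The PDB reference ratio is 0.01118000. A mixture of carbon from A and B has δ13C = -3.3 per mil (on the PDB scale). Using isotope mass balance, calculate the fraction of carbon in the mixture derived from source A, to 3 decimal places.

0.405

δ_A = (0.01102751/0.01118000 − 1)×1000 = (0.986360 − 1)×1000 = -13.640 per mil
δ_B = (0.01122173/0.01118000 − 1)×1000 = (1.003733 − 1)×1000 = 3.733 per mil
f_A = (δ_mix − δ_B)/(δ_A − δ_B) = (-3.3 − (3.733))/(-13.640 − (3.733))
f_A = -7.033 / -17.372 = 0.4048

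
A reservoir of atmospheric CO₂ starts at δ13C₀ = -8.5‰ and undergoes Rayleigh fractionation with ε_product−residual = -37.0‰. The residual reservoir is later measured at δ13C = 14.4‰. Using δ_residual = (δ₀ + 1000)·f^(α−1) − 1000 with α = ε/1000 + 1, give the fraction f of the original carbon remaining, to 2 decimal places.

α − 1 = ε/1000 = -0.0370
(δ_res + 1000)/(δ₀ + 1000) = (14.4 + 1000)/(-8.5 + 1000) = 1014.4/991.5 = 1.023096
f = 1.023096^(1/-0.0370) = exp(ln(1.023096)/-0.0370) = exp(0.02283/-0.0370)
f = exp(-0.6171) = 0.5395

0.54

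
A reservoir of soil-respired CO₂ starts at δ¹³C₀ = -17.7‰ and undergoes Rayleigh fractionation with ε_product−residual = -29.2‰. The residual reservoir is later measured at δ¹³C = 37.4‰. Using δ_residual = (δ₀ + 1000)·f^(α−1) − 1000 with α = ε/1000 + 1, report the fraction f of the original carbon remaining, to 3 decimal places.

α − 1 = ε/1000 = -0.0292
(δ_res + 1000)/(δ₀ + 1000) = (37.4 + 1000)/(-17.7 + 1000) = 1037.4/982.3 = 1.056093
f = 1.056093^(1/-0.0292) = exp(ln(1.056093)/-0.0292) = exp(0.05458/-0.0292)
f = exp(-1.8690) = 0.1543

0.154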